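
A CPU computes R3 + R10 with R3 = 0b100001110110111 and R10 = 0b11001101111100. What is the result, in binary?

Add column by column in base 2, right to left:
  1+0 = 1
  1+0 = 1
  1+1 = 0 carry 1
  0+1+1 = 0 carry 1
  1+1+1 = 1 carry 1
  1+1+1 = 1 carry 1
  0+1+1 = 0 carry 1
  1+0+1 = 0 carry 1
  1+1+1 = 1 carry 1
  1+1+1 = 1 carry 1
  0+0+1 = 1
  0+0 = 0
  0+1 = 1
  0+1 = 1
  1+0 = 1

0b111011100110011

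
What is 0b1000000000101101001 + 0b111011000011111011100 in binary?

0b1000011000100101000101

Add column by column in base 2, right to left:
  1+0 = 1
  0+0 = 0
  0+1 = 1
  1+1 = 0 carry 1
  0+1+1 = 0 carry 1
  1+0+1 = 0 carry 1
  1+1+1 = 1 carry 1
  0+1+1 = 0 carry 1
  1+1+1 = 1 carry 1
  0+1+1 = 0 carry 1
  0+1+1 = 0 carry 1
  0+0+1 = 1
  0+0 = 0
  0+0 = 0
  0+0 = 0
  0+1 = 1
  0+1 = 1
  0+0 = 0
  1+1 = 0 carry 1
  0+1+1 = 0 carry 1
  0+1+1 = 0 carry 1
  final carry 1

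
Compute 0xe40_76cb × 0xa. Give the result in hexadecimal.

0x8e84a3ee

Multiply each base-16 digit by 10, carrying:
  b×10 = 110 → write e carry 6
  c×10+6 = 126 → write e carry 7
  6×10+7 = 67 → write 3 carry 4
  7×10+4 = 74 → write a carry 4
  0×10+4 = 4 → write 4
  4×10 = 40 → write 8 carry 2
  e×10+2 = 142 → write e carry 8
  remaining carry: 8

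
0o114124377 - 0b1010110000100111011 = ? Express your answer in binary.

0o114124377 = 0b1001100001010100011111111 in binary.
Subtract column by column in base 2:
  1-1 → 0
  1-1 → 0
  1-0 → 1
  1-1 → 0
  1-1 → 0
  1-1 → 0
  1-0 → 1
  1-0 → 1
  0-1 → 1 (borrow)
  0-0-1 → 1 (borrow)
  0-0-1 → 1 (borrow)
  1-0-1 → 0
  0-0 → 0
  1-1 → 0
  0-1 → 1 (borrow)
  1-0-1 → 0
  0-1 → 1 (borrow)
  0-0-1 → 1 (borrow)
  0-1-1 → 0 (borrow)
  0-0-1 → 1 (borrow)
  1-0-1 → 0
  1-0 → 1
  0-0 → 0
  0-0 → 0
  1-0 → 1

0b1001010110100011111000100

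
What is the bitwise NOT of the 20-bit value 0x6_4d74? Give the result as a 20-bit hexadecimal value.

0x9b28b

Each hex digit d becomes f−d:
  6→9, 4→b, d→2, 7→8, 4→b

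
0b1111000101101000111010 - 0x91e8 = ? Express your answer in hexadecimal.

0b1111000101101000111010 = 0x3c5a3a in hexadecimal.
Subtract column by column in base 16:
  a-8 → 2
  3-e → 5 (borrow)
  a-1-1 → 8
  5-9 → c (borrow)
  c-0-1 → b
  3-0 → 3

0x3bc852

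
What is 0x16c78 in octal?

Expand each hex digit to 4 bits: 1=0001 6=0110 c=1100 7=0111 8=1000.
Group the bits in threes: 010 110 110 001 111 000 → 266170.

0o266170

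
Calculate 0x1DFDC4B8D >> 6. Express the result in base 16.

0x77F712E

6 bits is not a whole number of base-16 digits; in binary: 111011111110111000100101110001101 >> 6 = 111011111110111000100101110.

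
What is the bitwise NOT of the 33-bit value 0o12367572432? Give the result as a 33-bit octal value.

Each oct digit d becomes 7−d:
  1→6, 2→5, 3→4, 6→1, 7→0, 5→2, 7→0, 2→5, 4→3, 3→4, 2→5

0o65410205345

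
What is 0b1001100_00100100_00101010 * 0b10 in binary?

0b100110000100100001010100

Multiply each base-2 digit by 2, carrying:
  0×2 = 0 → write 0
  1×2 = 2 → write 0 carry 1
  0×2+1 = 1 → write 1
  1×2 = 2 → write 0 carry 1
  0×2+1 = 1 → write 1
  1×2 = 2 → write 0 carry 1
  0×2+1 = 1 → write 1
  0×2 = 0 → write 0
  0×2 = 0 → write 0
  0×2 = 0 → write 0
  1×2 = 2 → write 0 carry 1
  0×2+1 = 1 → write 1
  0×2 = 0 → write 0
  1×2 = 2 → write 0 carry 1
  0×2+1 = 1 → write 1
  0×2 = 0 → write 0
  0×2 = 0 → write 0
  0×2 = 0 → write 0
  1×2 = 2 → write 0 carry 1
  1×2+1 = 3 → write 1 carry 1
  0×2+1 = 1 → write 1
  0×2 = 0 → write 0
  1×2 = 2 → write 0 carry 1
  remaining carry: 1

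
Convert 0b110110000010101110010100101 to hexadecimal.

0x6C15CA5

Group the bits into nibbles: 0110 1100 0001 0101 1100 1010 0101 → 6C15CA5.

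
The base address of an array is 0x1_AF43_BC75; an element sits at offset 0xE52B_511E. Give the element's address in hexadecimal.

0x2946F0D93

Add column by column in base 16, right to left:
  5+E = 3 carry 1
  7+1+1 = 9
  C+1 = D
  B+5 = 0 carry 1
  3+B+1 = F
  4+2 = 6
  F+5 = 4 carry 1
  A+E+1 = 9 carry 1
  1+0+1 = 2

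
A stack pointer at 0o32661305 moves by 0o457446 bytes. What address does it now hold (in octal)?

0o33340753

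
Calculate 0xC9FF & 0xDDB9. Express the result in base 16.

0xC9B9

AND each hex digit independently (no carries):
  C&D=C, 9&D=9, F&B=B, F&9=9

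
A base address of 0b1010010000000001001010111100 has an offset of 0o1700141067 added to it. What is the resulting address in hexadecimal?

0b1010010000000001001010111100 = 0xa4012bc in hexadecimal.
0o1700141067 = 0xf00c237 in hexadecimal.
Add column by column in base 16, right to left:
  c+7 = 3 carry 1
  b+3+1 = f
  2+2 = 4
  1+c = d
  0+0 = 0
  4+0 = 4
  a+f = 9 carry 1
  final carry 1

0x1940d4f3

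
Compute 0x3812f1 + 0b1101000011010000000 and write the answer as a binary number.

0x3812f1 = 0b1110000001001011110001 in binary.
Add column by column in base 2, right to left:
  1+0 = 1
  0+0 = 0
  0+0 = 0
  0+0 = 0
  1+0 = 1
  1+0 = 1
  1+0 = 1
  1+1 = 0 carry 1
  0+0+1 = 1
  1+1 = 0 carry 1
  0+1+1 = 0 carry 1
  0+0+1 = 1
  1+0 = 1
  0+0 = 0
  0+0 = 0
  0+1 = 1
  0+0 = 0
  0+1 = 1
  0+1 = 1
  1+0 = 1
  1+0 = 1
  1+0 = 1

0b1111101001100101110001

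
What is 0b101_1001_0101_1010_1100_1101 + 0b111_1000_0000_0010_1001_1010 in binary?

0b110100010101110101100111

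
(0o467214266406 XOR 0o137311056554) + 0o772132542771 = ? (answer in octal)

0o1542237773143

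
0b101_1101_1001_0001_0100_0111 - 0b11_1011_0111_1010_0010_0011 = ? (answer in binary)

0b1000100001011100100100

Subtract column by column in base 2:
  1-1 → 0
  1-1 → 0
  1-0 → 1
  0-0 → 0
  0-0 → 0
  0-1 → 1 (borrow)
  1-0-1 → 0
  0-0 → 0
  1-0 → 1
  0-1 → 1 (borrow)
  0-0-1 → 1 (borrow)
  0-1-1 → 0 (borrow)
  1-1-1 → 1 (borrow)
  0-1-1 → 0 (borrow)
  0-1-1 → 0 (borrow)
  1-0-1 → 0
  1-1 → 0
  0-1 → 1 (borrow)
  1-0-1 → 0
  1-1 → 0
  1-1 → 0
  0-1 → 1 (borrow)
  1-0-1 → 0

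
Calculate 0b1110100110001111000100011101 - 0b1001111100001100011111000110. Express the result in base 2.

Subtract column by column in base 2:
  1-0 → 1
  0-1 → 1 (borrow)
  1-1-1 → 1 (borrow)
  1-0-1 → 0
  1-0 → 1
  0-0 → 0
  0-1 → 1 (borrow)
  0-1-1 → 0 (borrow)
  1-1-1 → 1 (borrow)
  0-1-1 → 0 (borrow)
  0-1-1 → 0 (borrow)
  0-0-1 → 1 (borrow)
  1-0-1 → 0
  1-0 → 1
  1-1 → 0
  1-1 → 0
  0-0 → 0
  0-0 → 0
  0-0 → 0
  1-0 → 1
  1-1 → 0
  0-1 → 1 (borrow)
  0-1-1 → 0 (borrow)
  1-1-1 → 1 (borrow)
  0-1-1 → 0 (borrow)
  1-0-1 → 0
  1-0 → 1
  1-1 → 0

0b100101010000010100101010111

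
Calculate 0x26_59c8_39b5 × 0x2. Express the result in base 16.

Multiply each base-16 digit by 2, carrying:
  5×2 = 10 → write a
  b×2 = 22 → write 6 carry 1
  9×2+1 = 19 → write 3 carry 1
  3×2+1 = 7 → write 7
  8×2 = 16 → write 0 carry 1
  c×2+1 = 25 → write 9 carry 1
  9×2+1 = 19 → write 3 carry 1
  5×2+1 = 11 → write b
  6×2 = 12 → write c
  2×2 = 4 → write 4

0x4cb390736a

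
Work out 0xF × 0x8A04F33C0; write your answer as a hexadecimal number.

Multiply each base-16 digit by 15, carrying:
  0×15 = 0 → write 0
  C×15 = 180 → write 4 carry 11
  3×15+11 = 56 → write 8 carry 3
  3×15+3 = 48 → write 0 carry 3
  F×15+3 = 228 → write 4 carry 14
  4×15+14 = 74 → write A carry 4
  0×15+4 = 4 → write 4
  A×15 = 150 → write 6 carry 9
  8×15+9 = 129 → write 1 carry 8
  remaining carry: 8

0x8164A40840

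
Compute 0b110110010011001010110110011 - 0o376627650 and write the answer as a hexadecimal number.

0b110110010011001010110110011 = 0x6C995B3 in hexadecimal.
0o376627650 = 0x3FB2FA8 in hexadecimal.
Subtract column by column in base 16:
  3-8 → B (borrow)
  B-A-1 → 0
  5-F → 6 (borrow)
  9-2-1 → 6
  9-B → E (borrow)
  C-F-1 → C (borrow)
  6-3-1 → 2

0x2CE660B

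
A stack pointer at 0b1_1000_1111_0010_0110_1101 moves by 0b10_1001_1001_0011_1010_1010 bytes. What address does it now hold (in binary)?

0b10000101000011000010111

Add column by column in base 2, right to left:
  1+0 = 1
  0+1 = 1
  1+0 = 1
  1+1 = 0 carry 1
  0+0+1 = 1
  1+1 = 0 carry 1
  1+0+1 = 0 carry 1
  0+1+1 = 0 carry 1
  0+1+1 = 0 carry 1
  1+1+1 = 1 carry 1
  0+0+1 = 1
  0+0 = 0
  1+1 = 0 carry 1
  1+0+1 = 0 carry 1
  1+0+1 = 0 carry 1
  1+1+1 = 1 carry 1
  0+1+1 = 0 carry 1
  0+0+1 = 1
  0+0 = 0
  1+1 = 0 carry 1
  1+0+1 = 0 carry 1
  0+1+1 = 0 carry 1
  final carry 1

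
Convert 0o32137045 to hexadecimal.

0x68BE25

Each octal digit is 3 bits: 3=011 2=010 1=001 3=011 7=111 0=000 4=100 5=101.
Group the bits into nibbles: 0110 1000 1011 1110 0010 0101 → 68BE25.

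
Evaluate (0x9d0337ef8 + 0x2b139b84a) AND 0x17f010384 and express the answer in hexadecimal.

0x1010300

Add column by column in base 16, right to left:
  8+a = 2 carry 1
  f+4+1 = 4 carry 1
  e+8+1 = 7 carry 1
  7+b+1 = 3 carry 1
  3+9+1 = d
  3+3 = 6
  0+1 = 1
  d+b = 8 carry 1
  9+2+1 = c
Sum = 0xc816d3742; now AND with 0x17f010384:
  c&1=0, 8&7=0, 1&f=1, 6&0=0, d&1=1, 3&0=0, 7&3=3, 4&8=0, 2&4=0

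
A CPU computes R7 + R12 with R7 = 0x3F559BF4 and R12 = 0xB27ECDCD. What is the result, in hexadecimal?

Add column by column in base 16, right to left:
  4+D = 1 carry 1
  F+C+1 = C carry 1
  B+D+1 = 9 carry 1
  9+C+1 = 6 carry 1
  5+E+1 = 4 carry 1
  5+7+1 = D
  F+2 = 1 carry 1
  3+B+1 = F

0xF1D469C1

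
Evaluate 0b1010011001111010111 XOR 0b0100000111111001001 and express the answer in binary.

XOR bit by bit (1 where the bits differ):
  1010011001111010111
^ 0100000111111001001
= 1110011110000011110

0b1110011110000011110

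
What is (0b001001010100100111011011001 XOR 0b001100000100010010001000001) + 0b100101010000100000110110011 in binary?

0b101010100001010110001001011

First 0b001001010100100111011011001 XOR 0b001100000100010010001000001 = 0b000101010000110101010011000.
Add column by column in base 2, right to left:
  0+1 = 1
  0+1 = 1
  0+0 = 0
  1+0 = 1
  1+1 = 0 carry 1
  0+1+1 = 0 carry 1
  0+0+1 = 1
  1+1 = 0 carry 1
  0+1+1 = 0 carry 1
  1+0+1 = 0 carry 1
  0+0+1 = 1
  1+0 = 1
  0+0 = 0
  1+0 = 1
  1+1 = 0 carry 1
  0+0+1 = 1
  0+0 = 0
  0+0 = 0
  0+0 = 0
  1+1 = 0 carry 1
  0+0+1 = 1
  1+1 = 0 carry 1
  0+0+1 = 1
  1+1 = 0 carry 1
  0+0+1 = 1
  0+0 = 0
  0+1 = 1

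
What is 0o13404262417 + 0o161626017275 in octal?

0o175232301714

Add column by column in base 8, right to left:
  7+5 = 4 carry 1
  1+7+1 = 1 carry 1
  4+2+1 = 7
  2+7 = 1 carry 1
  6+1+1 = 0 carry 1
  2+0+1 = 3
  4+6 = 2 carry 1
  0+2+1 = 3
  4+6 = 2 carry 1
  3+1+1 = 5
  1+6 = 7
  0+1 = 1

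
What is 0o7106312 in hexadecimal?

0x1C8CCA

Each octal digit is 3 bits: 7=111 1=001 0=000 6=110 3=011 1=001 2=010.
Group the bits into nibbles: 0001 1100 1000 1100 1100 1010 → 1C8CCA.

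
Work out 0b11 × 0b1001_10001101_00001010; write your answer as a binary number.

0b111001010011100011110

Multiply each base-2 digit by 3, carrying:
  0×3 = 0 → write 0
  1×3 = 3 → write 1 carry 1
  0×3+1 = 1 → write 1
  1×3 = 3 → write 1 carry 1
  0×3+1 = 1 → write 1
  0×3 = 0 → write 0
  0×3 = 0 → write 0
  0×3 = 0 → write 0
  1×3 = 3 → write 1 carry 1
  0×3+1 = 1 → write 1
  1×3 = 3 → write 1 carry 1
  1×3+1 = 4 → write 0 carry 2
  0×3+2 = 2 → write 0 carry 1
  0×3+1 = 1 → write 1
  0×3 = 0 → write 0
  1×3 = 3 → write 1 carry 1
  1×3+1 = 4 → write 0 carry 2
  0×3+2 = 2 → write 0 carry 1
  0×3+1 = 1 → write 1
  1×3 = 3 → write 1 carry 1
  remaining carry: 1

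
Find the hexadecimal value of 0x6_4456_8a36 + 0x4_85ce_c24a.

Add column by column in base 16, right to left:
  6+a = 0 carry 1
  3+4+1 = 8
  a+2 = c
  8+c = 4 carry 1
  6+e+1 = 5 carry 1
  5+c+1 = 2 carry 1
  4+5+1 = a
  4+8 = c
  6+4 = a

0xaca254c80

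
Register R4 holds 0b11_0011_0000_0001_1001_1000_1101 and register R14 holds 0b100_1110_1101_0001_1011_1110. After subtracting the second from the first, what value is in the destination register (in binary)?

Subtract column by column in base 2:
  1-0 → 1
  0-1 → 1 (borrow)
  1-1-1 → 1 (borrow)
  1-1-1 → 1 (borrow)
  0-1-1 → 0 (borrow)
  0-1-1 → 0 (borrow)
  0-0-1 → 1 (borrow)
  1-1-1 → 1 (borrow)
  1-1-1 → 1 (borrow)
  0-0-1 → 1 (borrow)
  0-0-1 → 1 (borrow)
  1-0-1 → 0
  1-1 → 0
  0-0 → 0
  0-1 → 1 (borrow)
  0-1-1 → 0 (borrow)
  0-0-1 → 1 (borrow)
  0-1-1 → 0 (borrow)
  0-1-1 → 0 (borrow)
  0-1-1 → 0 (borrow)
  1-0-1 → 0
  1-0 → 1
  0-1 → 1 (borrow)
  0-0-1 → 1 (borrow)
  1-0-1 → 0
  1-0 → 1

0b10111000010100011111001111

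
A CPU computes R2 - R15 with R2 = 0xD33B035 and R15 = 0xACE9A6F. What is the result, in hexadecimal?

Subtract column by column in base 16:
  5-F → 6 (borrow)
  3-6-1 → C (borrow)
  0-A-1 → 5 (borrow)
  B-9-1 → 1
  3-E → 5 (borrow)
  3-C-1 → 6 (borrow)
  D-A-1 → 2

0x26515C6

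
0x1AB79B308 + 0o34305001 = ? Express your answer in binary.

0x1AB79B308 = 0b110101011011110011011001100001000 in binary.
0o34305001 = 0b11100011000101000000001 in binary.
Add column by column in base 2, right to left:
  0+1 = 1
  0+0 = 0
  0+0 = 0
  1+0 = 1
  0+0 = 0
  0+0 = 0
  0+0 = 0
  0+0 = 0
  1+0 = 1
  1+1 = 0 carry 1
  0+0+1 = 1
  0+1 = 1
  1+0 = 1
  1+0 = 1
  0+0 = 0
  1+1 = 0 carry 1
  1+1+1 = 1 carry 1
  0+0+1 = 1
  0+0 = 0
  1+0 = 1
  1+1 = 0 carry 1
  1+1+1 = 1 carry 1
  1+1+1 = 1 carry 1
  0+0+1 = 1
  1+0 = 1
  1+0 = 1
  0+0 = 0
  1+0 = 1
  0+0 = 0
  1+0 = 1
  0+0 = 0
  1+0 = 1
  1+0 = 1

0b110101011111010110011110100001001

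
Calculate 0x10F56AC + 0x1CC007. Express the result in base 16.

0x12C16B3

Add column by column in base 16, right to left:
  C+7 = 3 carry 1
  A+0+1 = B
  6+0 = 6
  5+C = 1 carry 1
  F+C+1 = C carry 1
  0+1+1 = 2
  1+0 = 1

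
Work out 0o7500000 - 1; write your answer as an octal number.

0o7477777

The trailing 5 digits are 0, so subtracting 1 borrows through: they become 7 and the next digit up decrements.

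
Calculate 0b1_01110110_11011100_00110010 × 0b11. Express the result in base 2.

Multiply each base-2 digit by 3, carrying:
  0×3 = 0 → write 0
  1×3 = 3 → write 1 carry 1
  0×3+1 = 1 → write 1
  0×3 = 0 → write 0
  1×3 = 3 → write 1 carry 1
  1×3+1 = 4 → write 0 carry 2
  0×3+2 = 2 → write 0 carry 1
  0×3+1 = 1 → write 1
  0×3 = 0 → write 0
  0×3 = 0 → write 0
  1×3 = 3 → write 1 carry 1
  1×3+1 = 4 → write 0 carry 2
  1×3+2 = 5 → write 1 carry 2
  0×3+2 = 2 → write 0 carry 1
  1×3+1 = 4 → write 0 carry 2
  1×3+2 = 5 → write 1 carry 2
  0×3+2 = 2 → write 0 carry 1
  1×3+1 = 4 → write 0 carry 2
  1×3+2 = 5 → write 1 carry 2
  0×3+2 = 2 → write 0 carry 1
  1×3+1 = 4 → write 0 carry 2
  1×3+2 = 5 → write 1 carry 2
  1×3+2 = 5 → write 1 carry 2
  0×3+2 = 2 → write 0 carry 1
  1×3+1 = 4 → write 0 carry 2
  remaining carry: 10

0b100011001001001010010010110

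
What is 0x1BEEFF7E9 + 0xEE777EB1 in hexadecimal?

0x2AD67769A

Add column by column in base 16, right to left:
  9+1 = A
  E+B = 9 carry 1
  7+E+1 = 6 carry 1
  F+7+1 = 7 carry 1
  F+7+1 = 7 carry 1
  E+7+1 = 6 carry 1
  E+E+1 = D carry 1
  B+E+1 = A carry 1
  1+0+1 = 2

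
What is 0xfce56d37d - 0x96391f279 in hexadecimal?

Subtract column by column in base 16:
  d-9 → 4
  7-7 → 0
  3-2 → 1
  d-f → e (borrow)
  6-1-1 → 4
  5-9 → c (borrow)
  e-3-1 → a
  c-6 → 6
  f-9 → 6

0x66ac4e104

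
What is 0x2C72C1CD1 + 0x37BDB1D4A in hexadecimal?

0x643073A1B

Add column by column in base 16, right to left:
  1+A = B
  D+4 = 1 carry 1
  C+D+1 = A carry 1
  1+1+1 = 3
  C+B = 7 carry 1
  2+D+1 = 0 carry 1
  7+B+1 = 3 carry 1
  C+7+1 = 4 carry 1
  2+3+1 = 6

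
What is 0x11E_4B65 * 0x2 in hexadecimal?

Multiply each base-16 digit by 2, carrying:
  5×2 = 10 → write A
  6×2 = 12 → write C
  B×2 = 22 → write 6 carry 1
  4×2+1 = 9 → write 9
  E×2 = 28 → write C carry 1
  1×2+1 = 3 → write 3
  1×2 = 2 → write 2

0x23C96CA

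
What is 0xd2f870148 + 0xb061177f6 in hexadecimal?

Add column by column in base 16, right to left:
  8+6 = e
  4+f = 3 carry 1
  1+7+1 = 9
  0+7 = 7
  7+1 = 8
  8+1 = 9
  f+6 = 5 carry 1
  2+0+1 = 3
  d+b = 8 carry 1
  final carry 1

0x183598793e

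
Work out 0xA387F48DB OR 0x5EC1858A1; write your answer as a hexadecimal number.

0xFFC7F58FB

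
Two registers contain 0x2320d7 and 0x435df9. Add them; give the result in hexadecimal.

0x667ed0

Add column by column in base 16, right to left:
  7+9 = 0 carry 1
  d+f+1 = d carry 1
  0+d+1 = e
  2+5 = 7
  3+3 = 6
  2+4 = 6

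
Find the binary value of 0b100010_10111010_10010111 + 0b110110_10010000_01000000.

0b10110010100101011010111

Add column by column in base 2, right to left:
  1+0 = 1
  1+0 = 1
  1+0 = 1
  0+0 = 0
  1+0 = 1
  0+0 = 0
  0+1 = 1
  1+0 = 1
  0+0 = 0
  1+0 = 1
  0+0 = 0
  1+0 = 1
  1+1 = 0 carry 1
  1+0+1 = 0 carry 1
  0+0+1 = 1
  1+1 = 0 carry 1
  0+0+1 = 1
  1+1 = 0 carry 1
  0+1+1 = 0 carry 1
  0+0+1 = 1
  0+1 = 1
  1+1 = 0 carry 1
  final carry 1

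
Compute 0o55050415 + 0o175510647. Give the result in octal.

Add column by column in base 8, right to left:
  5+7 = 4 carry 1
  1+4+1 = 6
  4+6 = 2 carry 1
  0+0+1 = 1
  5+1 = 6
  0+5 = 5
  5+5 = 2 carry 1
  5+7+1 = 5 carry 1
  0+1+1 = 2

0o252561264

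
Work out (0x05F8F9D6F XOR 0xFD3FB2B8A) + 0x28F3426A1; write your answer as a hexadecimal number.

0x121BA8DD86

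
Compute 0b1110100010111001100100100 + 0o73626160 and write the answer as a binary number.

0o73626160 = 0b111011110010110001110000 in binary.
Add column by column in base 2, right to left:
  0+0 = 0
  0+0 = 0
  1+0 = 1
  0+0 = 0
  0+1 = 1
  1+1 = 0 carry 1
  0+1+1 = 0 carry 1
  0+0+1 = 1
  1+0 = 1
  1+0 = 1
  0+1 = 1
  0+1 = 1
  1+0 = 1
  1+1 = 0 carry 1
  1+0+1 = 0 carry 1
  0+0+1 = 1
  1+1 = 0 carry 1
  0+1+1 = 0 carry 1
  0+1+1 = 0 carry 1
  0+1+1 = 0 carry 1
  1+0+1 = 0 carry 1
  0+1+1 = 0 carry 1
  1+1+1 = 1 carry 1
  1+1+1 = 1 carry 1
  1+0+1 = 0 carry 1
  final carry 1

0b10110000001001111110010100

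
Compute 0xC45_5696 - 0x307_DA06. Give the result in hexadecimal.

Subtract column by column in base 16:
  6-6 → 0
  9-0 → 9
  6-A → C (borrow)
  5-D-1 → 7 (borrow)
  5-7-1 → D (borrow)
  4-0-1 → 3
  C-3 → 9

0x93D7C90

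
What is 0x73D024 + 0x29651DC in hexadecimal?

0x30A2200

Add column by column in base 16, right to left:
  4+C = 0 carry 1
  2+D+1 = 0 carry 1
  0+1+1 = 2
  D+5 = 2 carry 1
  3+6+1 = A
  7+9 = 0 carry 1
  0+2+1 = 3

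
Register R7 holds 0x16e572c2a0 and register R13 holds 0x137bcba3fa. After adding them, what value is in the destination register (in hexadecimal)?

0x2a613e669a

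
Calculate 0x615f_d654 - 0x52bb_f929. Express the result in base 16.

Subtract column by column in base 16:
  4-9 → b (borrow)
  5-2-1 → 2
  6-9 → d (borrow)
  d-f-1 → d (borrow)
  f-b-1 → 3
  5-b → a (borrow)
  1-2-1 → e (borrow)
  6-5-1 → 0

0xea3dd2b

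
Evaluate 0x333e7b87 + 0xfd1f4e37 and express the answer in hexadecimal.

Add column by column in base 16, right to left:
  7+7 = e
  8+3 = b
  b+e = 9 carry 1
  7+4+1 = c
  e+f = d carry 1
  3+1+1 = 5
  3+d = 0 carry 1
  3+f+1 = 3 carry 1
  final carry 1

0x1305dc9be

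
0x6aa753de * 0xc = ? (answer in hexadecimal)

Multiply each base-16 digit by 12, carrying:
  e×12 = 168 → write 8 carry 10
  d×12+10 = 166 → write 6 carry 10
  3×12+10 = 46 → write e carry 2
  5×12+2 = 62 → write e carry 3
  7×12+3 = 87 → write 7 carry 5
  a×12+5 = 125 → write d carry 7
  a×12+7 = 127 → write f carry 7
  6×12+7 = 79 → write f carry 4
  remaining carry: 4

0x4ffd7ee68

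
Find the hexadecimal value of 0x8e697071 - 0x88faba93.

Subtract column by column in base 16:
  1-3 → e (borrow)
  7-9-1 → d (borrow)
  0-a-1 → 5 (borrow)
  7-b-1 → b (borrow)
  9-a-1 → e (borrow)
  6-f-1 → 6 (borrow)
  e-8-1 → 5
  8-8 → 0

0x56eb5de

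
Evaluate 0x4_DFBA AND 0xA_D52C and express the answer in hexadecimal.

0x0D528

AND each hex digit independently (no carries):
  4&A=0, D&D=D, F&5=5, B&2=2, A&C=8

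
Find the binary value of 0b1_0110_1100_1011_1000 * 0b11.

Multiply each base-2 digit by 3, carrying:
  0×3 = 0 → write 0
  0×3 = 0 → write 0
  0×3 = 0 → write 0
  1×3 = 3 → write 1 carry 1
  1×3+1 = 4 → write 0 carry 2
  1×3+2 = 5 → write 1 carry 2
  0×3+2 = 2 → write 0 carry 1
  1×3+1 = 4 → write 0 carry 2
  0×3+2 = 2 → write 0 carry 1
  0×3+1 = 1 → write 1
  1×3 = 3 → write 1 carry 1
  1×3+1 = 4 → write 0 carry 2
  0×3+2 = 2 → write 0 carry 1
  1×3+1 = 4 → write 0 carry 2
  1×3+2 = 5 → write 1 carry 2
  0×3+2 = 2 → write 0 carry 1
  1×3+1 = 4 → write 0 carry 2
  remaining carry: 10

0b1000100011000101000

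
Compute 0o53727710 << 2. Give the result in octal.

2 bits is not a whole number of base-8 digits; in binary: 101011111010111111001000 << 2 = 10101111101011111100100000.

0o257537440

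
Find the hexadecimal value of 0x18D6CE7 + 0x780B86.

Add column by column in base 16, right to left:
  7+6 = D
  E+8 = 6 carry 1
  C+B+1 = 8 carry 1
  6+0+1 = 7
  D+8 = 5 carry 1
  8+7+1 = 0 carry 1
  1+0+1 = 2

0x205786D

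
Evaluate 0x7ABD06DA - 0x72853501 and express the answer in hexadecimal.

Subtract column by column in base 16:
  A-1 → 9
  D-0 → D
  6-5 → 1
  0-3 → D (borrow)
  D-5-1 → 7
  B-8 → 3
  A-2 → 8
  7-7 → 0

0x837D1D9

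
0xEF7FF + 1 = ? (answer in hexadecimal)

The trailing 2 digits are F (max in base 16), so adding 1 cascades: they roll to 0 and the next digit up increments.

0xEF800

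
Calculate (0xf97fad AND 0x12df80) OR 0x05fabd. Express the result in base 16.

0x15ffbd

0xf97fad AND 0x12df80 = 0x105f80.
Then OR with 0x05fabd.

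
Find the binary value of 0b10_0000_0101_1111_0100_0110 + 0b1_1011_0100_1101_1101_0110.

0b1110111010110100011100

Add column by column in base 2, right to left:
  0+0 = 0
  1+1 = 0 carry 1
  1+1+1 = 1 carry 1
  0+0+1 = 1
  0+1 = 1
  0+0 = 0
  1+1 = 0 carry 1
  0+1+1 = 0 carry 1
  1+1+1 = 1 carry 1
  1+0+1 = 0 carry 1
  1+1+1 = 1 carry 1
  1+1+1 = 1 carry 1
  1+0+1 = 0 carry 1
  0+0+1 = 1
  1+1 = 0 carry 1
  0+0+1 = 1
  0+1 = 1
  0+1 = 1
  0+0 = 0
  0+1 = 1
  0+1 = 1
  1+0 = 1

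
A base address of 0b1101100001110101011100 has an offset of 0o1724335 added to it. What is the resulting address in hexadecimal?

0b1101100001110101011100 = 0x361D5C in hexadecimal.
0o1724335 = 0x7A8DD in hexadecimal.
Add column by column in base 16, right to left:
  C+D = 9 carry 1
  5+D+1 = 3 carry 1
  D+8+1 = 6 carry 1
  1+A+1 = C
  6+7 = D
  3+0 = 3

0x3DC639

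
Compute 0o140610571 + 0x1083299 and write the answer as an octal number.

0o242642022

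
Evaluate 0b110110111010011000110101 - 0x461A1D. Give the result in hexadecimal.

0x958C18

0b110110111010011000110101 = 0xDBA635 in hexadecimal.
Subtract column by column in base 16:
  5-D → 8 (borrow)
  3-1-1 → 1
  6-A → C (borrow)
  A-1-1 → 8
  B-6 → 5
  D-4 → 9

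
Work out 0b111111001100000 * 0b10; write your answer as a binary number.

0b1111110011000000

Multiply each base-2 digit by 2, carrying:
  0×2 = 0 → write 0
  0×2 = 0 → write 0
  0×2 = 0 → write 0
  0×2 = 0 → write 0
  0×2 = 0 → write 0
  1×2 = 2 → write 0 carry 1
  1×2+1 = 3 → write 1 carry 1
  0×2+1 = 1 → write 1
  0×2 = 0 → write 0
  1×2 = 2 → write 0 carry 1
  1×2+1 = 3 → write 1 carry 1
  1×2+1 = 3 → write 1 carry 1
  1×2+1 = 3 → write 1 carry 1
  1×2+1 = 3 → write 1 carry 1
  1×2+1 = 3 → write 1 carry 1
  remaining carry: 1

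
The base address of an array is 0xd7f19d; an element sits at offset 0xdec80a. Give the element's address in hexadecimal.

0x1b6b9a7

Add column by column in base 16, right to left:
  d+a = 7 carry 1
  9+0+1 = a
  1+8 = 9
  f+c = b carry 1
  7+e+1 = 6 carry 1
  d+d+1 = b carry 1
  final carry 1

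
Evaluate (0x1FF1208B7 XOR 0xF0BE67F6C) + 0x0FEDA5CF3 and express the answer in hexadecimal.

0xFF3CED4CE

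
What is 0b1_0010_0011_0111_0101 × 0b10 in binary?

0b100100011011101010

Multiply each base-2 digit by 2, carrying:
  1×2 = 2 → write 0 carry 1
  0×2+1 = 1 → write 1
  1×2 = 2 → write 0 carry 1
  0×2+1 = 1 → write 1
  1×2 = 2 → write 0 carry 1
  1×2+1 = 3 → write 1 carry 1
  1×2+1 = 3 → write 1 carry 1
  0×2+1 = 1 → write 1
  1×2 = 2 → write 0 carry 1
  1×2+1 = 3 → write 1 carry 1
  0×2+1 = 1 → write 1
  0×2 = 0 → write 0
  0×2 = 0 → write 0
  1×2 = 2 → write 0 carry 1
  0×2+1 = 1 → write 1
  0×2 = 0 → write 0
  1×2 = 2 → write 0 carry 1
  remaining carry: 1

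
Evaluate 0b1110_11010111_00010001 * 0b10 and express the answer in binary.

Multiply each base-2 digit by 2, carrying:
  1×2 = 2 → write 0 carry 1
  0×2+1 = 1 → write 1
  0×2 = 0 → write 0
  0×2 = 0 → write 0
  1×2 = 2 → write 0 carry 1
  0×2+1 = 1 → write 1
  0×2 = 0 → write 0
  0×2 = 0 → write 0
  1×2 = 2 → write 0 carry 1
  1×2+1 = 3 → write 1 carry 1
  1×2+1 = 3 → write 1 carry 1
  0×2+1 = 1 → write 1
  1×2 = 2 → write 0 carry 1
  0×2+1 = 1 → write 1
  1×2 = 2 → write 0 carry 1
  1×2+1 = 3 → write 1 carry 1
  0×2+1 = 1 → write 1
  1×2 = 2 → write 0 carry 1
  1×2+1 = 3 → write 1 carry 1
  1×2+1 = 3 → write 1 carry 1
  remaining carry: 1

0b111011010111000100010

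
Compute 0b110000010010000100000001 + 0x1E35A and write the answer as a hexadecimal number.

0xC3045B

0b110000010010000100000001 = 0xC12101 in hexadecimal.
Add column by column in base 16, right to left:
  1+A = B
  0+5 = 5
  1+3 = 4
  2+E = 0 carry 1
  1+1+1 = 3
  C+0 = C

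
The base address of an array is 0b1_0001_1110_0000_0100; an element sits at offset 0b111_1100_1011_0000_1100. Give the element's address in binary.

0b10001110100100010000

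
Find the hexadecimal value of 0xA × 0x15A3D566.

0xD86655FC

Multiply each base-16 digit by 10, carrying:
  6×10 = 60 → write C carry 3
  6×10+3 = 63 → write F carry 3
  5×10+3 = 53 → write 5 carry 3
  D×10+3 = 133 → write 5 carry 8
  3×10+8 = 38 → write 6 carry 2
  A×10+2 = 102 → write 6 carry 6
  5×10+6 = 56 → write 8 carry 3
  1×10+3 = 13 → write D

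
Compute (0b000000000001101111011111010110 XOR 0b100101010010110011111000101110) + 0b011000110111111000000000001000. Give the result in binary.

0b111110001011010100101000000000

First 0b000000000001101111011111010110 XOR 0b100101010010110011111000101110 = 0b100101010011011100100111111000.
Add column by column in base 2, right to left:
  0+0 = 0
  0+0 = 0
  0+0 = 0
  1+1 = 0 carry 1
  1+0+1 = 0 carry 1
  1+0+1 = 0 carry 1
  1+0+1 = 0 carry 1
  1+0+1 = 0 carry 1
  1+0+1 = 0 carry 1
  0+0+1 = 1
  0+0 = 0
  1+0 = 1
  0+0 = 0
  0+0 = 0
  1+0 = 1
  1+1 = 0 carry 1
  1+1+1 = 1 carry 1
  0+1+1 = 0 carry 1
  1+1+1 = 1 carry 1
  1+1+1 = 1 carry 1
  0+1+1 = 0 carry 1
  0+0+1 = 1
  1+1 = 0 carry 1
  0+1+1 = 0 carry 1
  1+0+1 = 0 carry 1
  0+0+1 = 1
  1+0 = 1
  0+1 = 1
  0+1 = 1
  1+0 = 1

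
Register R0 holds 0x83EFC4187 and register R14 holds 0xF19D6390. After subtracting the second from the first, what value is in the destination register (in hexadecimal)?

0x74D5EDDF7

Subtract column by column in base 16:
  7-0 → 7
  8-9 → F (borrow)
  1-3-1 → D (borrow)
  4-6-1 → D (borrow)
  C-D-1 → E (borrow)
  F-9-1 → 5
  E-1 → D
  3-F → 4 (borrow)
  8-0-1 → 7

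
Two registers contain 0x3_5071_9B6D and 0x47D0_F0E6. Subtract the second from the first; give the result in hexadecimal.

0x308A0AA87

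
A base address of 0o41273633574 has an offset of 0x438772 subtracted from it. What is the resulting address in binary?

0o41273633574 = 0b100001010111011110011011101111100 in binary.
0x438772 = 0b10000111000011101110010 in binary.
Subtract column by column in base 2:
  0-0 → 0
  0-1 → 1 (borrow)
  1-0-1 → 0
  1-0 → 1
  1-1 → 0
  1-1 → 0
  1-1 → 0
  0-0 → 0
  1-1 → 0
  1-1 → 0
  1-1 → 0
  0-0 → 0
  1-0 → 1
  1-0 → 1
  0-0 → 0
  0-1 → 1 (borrow)
  1-1-1 → 1 (borrow)
  1-1-1 → 1 (borrow)
  1-0-1 → 0
  1-0 → 1
  0-0 → 0
  1-0 → 1
  1-1 → 0
  1-0 → 1
  0-0 → 0
  1-0 → 1
  0-0 → 0
  1-0 → 1
  0-0 → 0
  0-0 → 0
  0-0 → 0
  0-0 → 0
  1-0 → 1

0b100001010101010111011000000001010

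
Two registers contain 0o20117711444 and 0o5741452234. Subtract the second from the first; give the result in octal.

0o12156237210

Subtract column by column in base 8:
  4-4 → 0
  4-3 → 1
  4-2 → 2
  1-2 → 7 (borrow)
  1-5-1 → 3 (borrow)
  7-4-1 → 2
  7-1 → 6
  1-4 → 5 (borrow)
  1-7-1 → 1 (borrow)
  0-5-1 → 2 (borrow)
  2-0-1 → 1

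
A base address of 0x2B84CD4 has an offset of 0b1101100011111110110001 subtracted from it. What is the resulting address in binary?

0x2B84CD4 = 0b10101110000100110011010100 in binary.
Subtract column by column in base 2:
  0-1 → 1 (borrow)
  0-0-1 → 1 (borrow)
  1-0-1 → 0
  0-0 → 0
  1-1 → 0
  0-1 → 1 (borrow)
  1-0-1 → 0
  1-1 → 0
  0-1 → 1 (borrow)
  0-1-1 → 0 (borrow)
  1-1-1 → 1 (borrow)
  1-1-1 → 1 (borrow)
  0-1-1 → 0 (borrow)
  0-1-1 → 0 (borrow)
  1-0-1 → 0
  0-0 → 0
  0-0 → 0
  0-1 → 1 (borrow)
  0-1-1 → 0 (borrow)
  1-0-1 → 0
  1-1 → 0
  1-1 → 0
  0-0 → 0
  1-0 → 1
  0-0 → 0
  1-0 → 1

0b10100000100000110100100011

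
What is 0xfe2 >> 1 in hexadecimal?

0x7f1

1 bits is not a whole number of base-16 digits; in binary: 111111100010 >> 1 = 11111110001.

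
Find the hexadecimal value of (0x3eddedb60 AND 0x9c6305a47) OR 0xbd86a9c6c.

0xbdc7ade6c

0x3eddedb60 AND 0x9c6305a47 = 0x1c4105a40.
Then OR with 0xbd86a9c6c.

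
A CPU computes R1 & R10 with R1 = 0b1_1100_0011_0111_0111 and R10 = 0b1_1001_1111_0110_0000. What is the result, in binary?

0b11000001101100000

AND bit by bit (1 only where both bits are 1):
  11100001101110111
& 11001111101100000
= 11000001101100000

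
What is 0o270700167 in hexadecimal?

0x2e38077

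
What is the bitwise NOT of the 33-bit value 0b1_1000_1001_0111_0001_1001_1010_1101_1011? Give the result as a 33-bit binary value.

0b001110110100011100110010100100100

Invert each bit: 110001001011100011001101011011011 → 001110110100011100110010100100100.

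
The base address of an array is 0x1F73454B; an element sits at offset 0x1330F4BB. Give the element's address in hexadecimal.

0x32A43A06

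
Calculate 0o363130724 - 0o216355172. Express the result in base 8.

Subtract column by column in base 8:
  4-2 → 2
  2-7 → 3 (borrow)
  7-1-1 → 5
  0-5 → 3 (borrow)
  3-5-1 → 5 (borrow)
  1-3-1 → 5 (borrow)
  3-6-1 → 4 (borrow)
  6-1-1 → 4
  3-2 → 1

0o144553532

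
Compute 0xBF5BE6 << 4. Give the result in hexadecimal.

Shifting left by 4 bits = 1 hex digit: append 1 zero.

0xBF5BE60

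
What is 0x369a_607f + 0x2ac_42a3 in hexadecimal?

Add column by column in base 16, right to left:
  f+3 = 2 carry 1
  7+a+1 = 2 carry 1
  0+2+1 = 3
  6+4 = a
  a+c = 6 carry 1
  9+a+1 = 4 carry 1
  6+2+1 = 9
  3+0 = 3

0x3946a322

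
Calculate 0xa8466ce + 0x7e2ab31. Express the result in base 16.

0x126711ff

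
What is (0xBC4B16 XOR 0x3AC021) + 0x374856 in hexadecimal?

First 0xBC4B16 XOR 0x3AC021 = 0x868B37.
Add column by column in base 16, right to left:
  7+6 = D
  3+5 = 8
  B+8 = 3 carry 1
  8+4+1 = D
  6+7 = D
  8+3 = B

0xBDD38D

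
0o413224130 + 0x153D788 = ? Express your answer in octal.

0x153D788 = 0o124753610 in octal.
Add column by column in base 8, right to left:
  0+0 = 0
  3+1 = 4
  1+6 = 7
  4+3 = 7
  2+5 = 7
  2+7 = 1 carry 1
  3+4+1 = 0 carry 1
  1+2+1 = 4
  4+1 = 5

0o540177740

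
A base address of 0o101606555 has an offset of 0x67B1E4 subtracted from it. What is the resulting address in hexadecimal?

0o101606555 = 0x1070D6D in hexadecimal.
Subtract column by column in base 16:
  D-4 → 9
  6-E → 8 (borrow)
  D-1-1 → B
  0-B → 5 (borrow)
  7-7-1 → F (borrow)
  0-6-1 → 9 (borrow)
  1-0-1 → 0

0x9F5B89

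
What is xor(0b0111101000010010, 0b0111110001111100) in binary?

0b0000011001101110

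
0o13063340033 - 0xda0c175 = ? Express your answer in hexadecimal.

0x4b2cfea6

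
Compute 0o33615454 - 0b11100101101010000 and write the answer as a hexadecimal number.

0x6d4fdc

0o33615454 = 0x6f1b2c in hexadecimal.
0b11100101101010000 = 0x1cb50 in hexadecimal.
Subtract column by column in base 16:
  c-0 → c
  2-5 → d (borrow)
  b-b-1 → f (borrow)
  1-c-1 → 4 (borrow)
  f-1-1 → d
  6-0 → 6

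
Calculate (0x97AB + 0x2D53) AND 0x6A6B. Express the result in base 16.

Add column by column in base 16, right to left:
  B+3 = E
  A+5 = F
  7+D = 4 carry 1
  9+2+1 = C
Sum = 0xC4FE; now AND with 0x6A6B:
  C&6=4, 4&A=0, F&6=6, E&B=A

0x406A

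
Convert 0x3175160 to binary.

Expand each hex digit to 4 bits: 3=0011 1=0001 7=0111 5=0101 1=0001 6=0110 0=0000.

0b11000101110101000101100000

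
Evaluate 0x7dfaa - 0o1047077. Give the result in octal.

0o710553

0x7dfaa = 0o1757652 in octal.
Subtract column by column in base 8:
  2-7 → 3 (borrow)
  5-7-1 → 5 (borrow)
  6-0-1 → 5
  7-7 → 0
  5-4 → 1
  7-0 → 7
  1-1 → 0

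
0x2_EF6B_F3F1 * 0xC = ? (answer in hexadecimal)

Multiply each base-16 digit by 12, carrying:
  1×12 = 12 → write C
  F×12 = 180 → write 4 carry 11
  3×12+11 = 47 → write F carry 2
  F×12+2 = 182 → write 6 carry 11
  B×12+11 = 143 → write F carry 8
  6×12+8 = 80 → write 0 carry 5
  F×12+5 = 185 → write 9 carry 11
  E×12+11 = 179 → write 3 carry 11
  2×12+11 = 35 → write 3 carry 2
  remaining carry: 2

0x23390F6F4C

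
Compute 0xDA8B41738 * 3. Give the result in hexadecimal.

Multiply each base-16 digit by 3, carrying:
  8×3 = 24 → write 8 carry 1
  3×3+1 = 10 → write A
  7×3 = 21 → write 5 carry 1
  1×3+1 = 4 → write 4
  4×3 = 12 → write C
  B×3 = 33 → write 1 carry 2
  8×3+2 = 26 → write A carry 1
  A×3+1 = 31 → write F carry 1
  D×3+1 = 40 → write 8 carry 2
  remaining carry: 2

0x28FA1C45A8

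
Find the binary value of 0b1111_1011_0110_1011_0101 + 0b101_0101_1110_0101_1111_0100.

Add column by column in base 2, right to left:
  1+0 = 1
  0+0 = 0
  1+1 = 0 carry 1
  0+0+1 = 1
  1+1 = 0 carry 1
  1+1+1 = 1 carry 1
  0+1+1 = 0 carry 1
  1+1+1 = 1 carry 1
  0+1+1 = 0 carry 1
  1+0+1 = 0 carry 1
  1+1+1 = 1 carry 1
  0+0+1 = 1
  1+0 = 1
  1+1 = 0 carry 1
  0+1+1 = 0 carry 1
  1+1+1 = 1 carry 1
  1+1+1 = 1 carry 1
  1+0+1 = 0 carry 1
  1+1+1 = 1 carry 1
  1+0+1 = 0 carry 1
  0+1+1 = 0 carry 1
  0+0+1 = 1
  0+1 = 1

0b11001011001110010101001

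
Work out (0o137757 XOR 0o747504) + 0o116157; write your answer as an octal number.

0o1006432

First 0o137757 XOR 0o747504 = 0o670253.
Add column by column in base 8, right to left:
  3+7 = 2 carry 1
  5+5+1 = 3 carry 1
  2+1+1 = 4
  0+6 = 6
  7+1 = 0 carry 1
  6+1+1 = 0 carry 1
  final carry 1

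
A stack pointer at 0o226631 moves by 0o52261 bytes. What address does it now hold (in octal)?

0o301112

Add column by column in base 8, right to left:
  1+1 = 2
  3+6 = 1 carry 1
  6+2+1 = 1 carry 1
  6+2+1 = 1 carry 1
  2+5+1 = 0 carry 1
  2+0+1 = 3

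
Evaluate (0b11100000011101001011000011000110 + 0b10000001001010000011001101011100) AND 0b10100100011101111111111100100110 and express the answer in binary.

0b100000000101001110010000100010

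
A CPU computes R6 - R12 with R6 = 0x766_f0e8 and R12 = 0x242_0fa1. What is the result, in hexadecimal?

0x524e147

Subtract column by column in base 16:
  8-1 → 7
  e-a → 4
  0-f → 1 (borrow)
  f-0-1 → e
  6-2 → 4
  6-4 → 2
  7-2 → 5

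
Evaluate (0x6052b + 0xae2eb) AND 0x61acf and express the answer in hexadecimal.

Add column by column in base 16, right to left:
  b+b = 6 carry 1
  2+e+1 = 1 carry 1
  5+2+1 = 8
  0+e = e
  6+a = 0 carry 1
  final carry 1
Sum = 0x10e816; now AND with 0x61acf:
  1&0=0, 0&6=0, e&1=0, 8&a=8, 1&c=0, 6&f=6

0x806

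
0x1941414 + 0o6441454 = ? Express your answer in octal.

0o153453500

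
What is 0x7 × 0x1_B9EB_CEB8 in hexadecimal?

Multiply each base-16 digit by 7, carrying:
  8×7 = 56 → write 8 carry 3
  B×7+3 = 80 → write 0 carry 5
  E×7+5 = 103 → write 7 carry 6
  C×7+6 = 90 → write A carry 5
  B×7+5 = 82 → write 2 carry 5
  E×7+5 = 103 → write 7 carry 6
  9×7+6 = 69 → write 5 carry 4
  B×7+4 = 81 → write 1 carry 5
  1×7+5 = 12 → write C

0xC1572A708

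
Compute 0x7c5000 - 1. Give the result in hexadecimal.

The trailing 3 digits are 0, so subtracting 1 borrows through: they become F and the next digit up decrements.

0x7c4fff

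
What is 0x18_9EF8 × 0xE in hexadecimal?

Multiply each base-16 digit by 14, carrying:
  8×14 = 112 → write 0 carry 7
  F×14+7 = 217 → write 9 carry 13
  E×14+13 = 209 → write 1 carry 13
  9×14+13 = 139 → write B carry 8
  8×14+8 = 120 → write 8 carry 7
  1×14+7 = 21 → write 5 carry 1
  remaining carry: 1

0x158B190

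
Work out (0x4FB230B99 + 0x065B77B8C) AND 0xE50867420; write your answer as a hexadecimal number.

0x440820420

Add column by column in base 16, right to left:
  9+C = 5 carry 1
  9+8+1 = 2 carry 1
  B+B+1 = 7 carry 1
  0+7+1 = 8
  3+7 = A
  2+B = D
  B+5 = 0 carry 1
  F+6+1 = 6 carry 1
  4+0+1 = 5
Sum = 0x560DA8725; now AND with 0xE50867420:
  5&E=4, 6&5=4, 0&0=0, D&8=8, A&6=2, 8&7=0, 7&4=4, 2&2=2, 5&0=0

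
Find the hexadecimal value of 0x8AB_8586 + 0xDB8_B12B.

0x166436B1

Add column by column in base 16, right to left:
  6+B = 1 carry 1
  8+2+1 = B
  5+1 = 6
  8+B = 3 carry 1
  B+8+1 = 4 carry 1
  A+B+1 = 6 carry 1
  8+D+1 = 6 carry 1
  final carry 1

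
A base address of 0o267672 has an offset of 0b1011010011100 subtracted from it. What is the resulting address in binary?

0o267672 = 0b10110111110111010 in binary.
Subtract column by column in base 2:
  0-0 → 0
  1-0 → 1
  0-1 → 1 (borrow)
  1-1-1 → 1 (borrow)
  1-1-1 → 1 (borrow)
  1-0-1 → 0
  0-0 → 0
  1-1 → 0
  1-0 → 1
  1-1 → 0
  1-1 → 0
  1-0 → 1
  0-1 → 1 (borrow)
  1-0-1 → 0
  1-0 → 1
  0-0 → 0
  1-0 → 1

0b10101100100011110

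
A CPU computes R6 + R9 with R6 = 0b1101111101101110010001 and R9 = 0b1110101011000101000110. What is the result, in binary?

Add column by column in base 2, right to left:
  1+0 = 1
  0+1 = 1
  0+1 = 1
  0+0 = 0
  1+0 = 1
  0+0 = 0
  0+1 = 1
  1+0 = 1
  1+1 = 0 carry 1
  1+0+1 = 0 carry 1
  0+0+1 = 1
  1+0 = 1
  1+1 = 0 carry 1
  0+1+1 = 0 carry 1
  1+0+1 = 0 carry 1
  1+1+1 = 1 carry 1
  1+0+1 = 0 carry 1
  1+1+1 = 1 carry 1
  1+0+1 = 0 carry 1
  0+1+1 = 0 carry 1
  1+1+1 = 1 carry 1
  1+1+1 = 1 carry 1
  final carry 1

0b11100101000110011010111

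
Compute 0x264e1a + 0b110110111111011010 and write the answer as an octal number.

0o12336764

0x264e1a = 0o11447032 in octal.
0b110110111111011010 = 0o667732 in octal.
Add column by column in base 8, right to left:
  2+2 = 4
  3+3 = 6
  0+7 = 7
  7+7 = 6 carry 1
  4+6+1 = 3 carry 1
  4+6+1 = 3 carry 1
  1+0+1 = 2
  1+0 = 1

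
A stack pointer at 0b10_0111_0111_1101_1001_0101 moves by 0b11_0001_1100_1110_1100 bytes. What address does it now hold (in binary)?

0b1010101001101010000001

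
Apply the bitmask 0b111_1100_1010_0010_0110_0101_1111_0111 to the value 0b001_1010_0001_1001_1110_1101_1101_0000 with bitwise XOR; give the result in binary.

XOR bit by bit (1 where the bits differ):
  0011010000110011110110111010000
^ 1111100101000100110010111110111
= 1100110101110111000100000100111

0b1100110101110111000100000100111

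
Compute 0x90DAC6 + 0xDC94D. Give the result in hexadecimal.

0x9EA413

Add column by column in base 16, right to left:
  6+D = 3 carry 1
  C+4+1 = 1 carry 1
  A+9+1 = 4 carry 1
  D+C+1 = A carry 1
  0+D+1 = E
  9+0 = 9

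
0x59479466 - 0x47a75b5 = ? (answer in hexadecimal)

Subtract column by column in base 16:
  6-5 → 1
  6-b → b (borrow)
  4-5-1 → e (borrow)
  9-7-1 → 1
  7-a → d (borrow)
  4-7-1 → c (borrow)
  9-4-1 → 4
  5-0 → 5

0x54cd1eb1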